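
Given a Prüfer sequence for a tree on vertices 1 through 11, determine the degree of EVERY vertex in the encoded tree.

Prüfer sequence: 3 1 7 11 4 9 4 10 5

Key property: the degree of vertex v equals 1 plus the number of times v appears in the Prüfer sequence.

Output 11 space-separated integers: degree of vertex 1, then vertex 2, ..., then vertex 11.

p_1 = 3: count[3] becomes 1
p_2 = 1: count[1] becomes 1
p_3 = 7: count[7] becomes 1
p_4 = 11: count[11] becomes 1
p_5 = 4: count[4] becomes 1
p_6 = 9: count[9] becomes 1
p_7 = 4: count[4] becomes 2
p_8 = 10: count[10] becomes 1
p_9 = 5: count[5] becomes 1
Degrees (1 + count): deg[1]=1+1=2, deg[2]=1+0=1, deg[3]=1+1=2, deg[4]=1+2=3, deg[5]=1+1=2, deg[6]=1+0=1, deg[7]=1+1=2, deg[8]=1+0=1, deg[9]=1+1=2, deg[10]=1+1=2, deg[11]=1+1=2

Answer: 2 1 2 3 2 1 2 1 2 2 2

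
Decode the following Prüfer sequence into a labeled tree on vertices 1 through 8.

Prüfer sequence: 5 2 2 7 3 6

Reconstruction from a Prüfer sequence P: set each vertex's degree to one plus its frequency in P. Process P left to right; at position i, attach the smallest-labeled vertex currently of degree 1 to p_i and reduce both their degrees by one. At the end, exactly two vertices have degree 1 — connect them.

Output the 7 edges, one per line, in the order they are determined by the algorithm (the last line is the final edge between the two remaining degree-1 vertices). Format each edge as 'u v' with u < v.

Initial degrees: {1:1, 2:3, 3:2, 4:1, 5:2, 6:2, 7:2, 8:1}
Step 1: smallest deg-1 vertex = 1, p_1 = 5. Add edge {1,5}. Now deg[1]=0, deg[5]=1.
Step 2: smallest deg-1 vertex = 4, p_2 = 2. Add edge {2,4}. Now deg[4]=0, deg[2]=2.
Step 3: smallest deg-1 vertex = 5, p_3 = 2. Add edge {2,5}. Now deg[5]=0, deg[2]=1.
Step 4: smallest deg-1 vertex = 2, p_4 = 7. Add edge {2,7}. Now deg[2]=0, deg[7]=1.
Step 5: smallest deg-1 vertex = 7, p_5 = 3. Add edge {3,7}. Now deg[7]=0, deg[3]=1.
Step 6: smallest deg-1 vertex = 3, p_6 = 6. Add edge {3,6}. Now deg[3]=0, deg[6]=1.
Final: two remaining deg-1 vertices are 6, 8. Add edge {6,8}.

Answer: 1 5
2 4
2 5
2 7
3 7
3 6
6 8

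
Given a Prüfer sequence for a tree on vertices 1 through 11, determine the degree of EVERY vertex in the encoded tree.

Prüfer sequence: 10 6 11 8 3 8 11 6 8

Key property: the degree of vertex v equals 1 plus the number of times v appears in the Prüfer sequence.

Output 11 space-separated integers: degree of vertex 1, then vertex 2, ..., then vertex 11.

p_1 = 10: count[10] becomes 1
p_2 = 6: count[6] becomes 1
p_3 = 11: count[11] becomes 1
p_4 = 8: count[8] becomes 1
p_5 = 3: count[3] becomes 1
p_6 = 8: count[8] becomes 2
p_7 = 11: count[11] becomes 2
p_8 = 6: count[6] becomes 2
p_9 = 8: count[8] becomes 3
Degrees (1 + count): deg[1]=1+0=1, deg[2]=1+0=1, deg[3]=1+1=2, deg[4]=1+0=1, deg[5]=1+0=1, deg[6]=1+2=3, deg[7]=1+0=1, deg[8]=1+3=4, deg[9]=1+0=1, deg[10]=1+1=2, deg[11]=1+2=3

Answer: 1 1 2 1 1 3 1 4 1 2 3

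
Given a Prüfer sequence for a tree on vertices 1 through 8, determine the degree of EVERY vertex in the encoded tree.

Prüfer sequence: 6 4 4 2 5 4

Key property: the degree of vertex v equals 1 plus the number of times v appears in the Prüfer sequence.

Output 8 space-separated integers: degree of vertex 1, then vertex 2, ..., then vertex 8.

Answer: 1 2 1 4 2 2 1 1

Derivation:
p_1 = 6: count[6] becomes 1
p_2 = 4: count[4] becomes 1
p_3 = 4: count[4] becomes 2
p_4 = 2: count[2] becomes 1
p_5 = 5: count[5] becomes 1
p_6 = 4: count[4] becomes 3
Degrees (1 + count): deg[1]=1+0=1, deg[2]=1+1=2, deg[3]=1+0=1, deg[4]=1+3=4, deg[5]=1+1=2, deg[6]=1+1=2, deg[7]=1+0=1, deg[8]=1+0=1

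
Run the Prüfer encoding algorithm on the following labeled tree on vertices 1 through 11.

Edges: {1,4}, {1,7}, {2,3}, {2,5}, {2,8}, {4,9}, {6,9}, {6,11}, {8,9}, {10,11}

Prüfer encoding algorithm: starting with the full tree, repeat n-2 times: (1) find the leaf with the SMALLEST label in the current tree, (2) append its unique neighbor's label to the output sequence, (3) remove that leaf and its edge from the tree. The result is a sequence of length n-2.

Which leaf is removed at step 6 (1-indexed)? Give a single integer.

Answer: 4

Derivation:
Step 1: current leaves = {3,5,7,10}. Remove leaf 3 (neighbor: 2).
Step 2: current leaves = {5,7,10}. Remove leaf 5 (neighbor: 2).
Step 3: current leaves = {2,7,10}. Remove leaf 2 (neighbor: 8).
Step 4: current leaves = {7,8,10}. Remove leaf 7 (neighbor: 1).
Step 5: current leaves = {1,8,10}. Remove leaf 1 (neighbor: 4).
Step 6: current leaves = {4,8,10}. Remove leaf 4 (neighbor: 9).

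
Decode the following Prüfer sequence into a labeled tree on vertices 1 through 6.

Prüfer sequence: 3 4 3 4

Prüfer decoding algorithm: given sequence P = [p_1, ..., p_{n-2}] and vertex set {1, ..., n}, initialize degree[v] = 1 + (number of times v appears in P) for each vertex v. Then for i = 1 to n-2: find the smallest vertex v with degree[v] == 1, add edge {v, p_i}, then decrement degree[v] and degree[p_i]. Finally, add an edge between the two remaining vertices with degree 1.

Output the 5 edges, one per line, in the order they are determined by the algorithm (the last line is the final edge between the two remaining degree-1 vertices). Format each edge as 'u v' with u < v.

Answer: 1 3
2 4
3 5
3 4
4 6

Derivation:
Initial degrees: {1:1, 2:1, 3:3, 4:3, 5:1, 6:1}
Step 1: smallest deg-1 vertex = 1, p_1 = 3. Add edge {1,3}. Now deg[1]=0, deg[3]=2.
Step 2: smallest deg-1 vertex = 2, p_2 = 4. Add edge {2,4}. Now deg[2]=0, deg[4]=2.
Step 3: smallest deg-1 vertex = 5, p_3 = 3. Add edge {3,5}. Now deg[5]=0, deg[3]=1.
Step 4: smallest deg-1 vertex = 3, p_4 = 4. Add edge {3,4}. Now deg[3]=0, deg[4]=1.
Final: two remaining deg-1 vertices are 4, 6. Add edge {4,6}.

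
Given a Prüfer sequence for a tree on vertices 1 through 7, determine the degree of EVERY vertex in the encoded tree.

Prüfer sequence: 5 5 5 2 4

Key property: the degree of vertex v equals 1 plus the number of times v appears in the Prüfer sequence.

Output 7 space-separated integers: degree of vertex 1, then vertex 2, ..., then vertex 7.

Answer: 1 2 1 2 4 1 1

Derivation:
p_1 = 5: count[5] becomes 1
p_2 = 5: count[5] becomes 2
p_3 = 5: count[5] becomes 3
p_4 = 2: count[2] becomes 1
p_5 = 4: count[4] becomes 1
Degrees (1 + count): deg[1]=1+0=1, deg[2]=1+1=2, deg[3]=1+0=1, deg[4]=1+1=2, deg[5]=1+3=4, deg[6]=1+0=1, deg[7]=1+0=1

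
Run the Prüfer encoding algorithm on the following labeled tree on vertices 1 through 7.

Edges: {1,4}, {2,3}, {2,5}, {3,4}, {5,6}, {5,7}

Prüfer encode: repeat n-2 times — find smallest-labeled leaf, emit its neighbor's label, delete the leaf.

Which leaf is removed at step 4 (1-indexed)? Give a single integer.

Step 1: current leaves = {1,6,7}. Remove leaf 1 (neighbor: 4).
Step 2: current leaves = {4,6,7}. Remove leaf 4 (neighbor: 3).
Step 3: current leaves = {3,6,7}. Remove leaf 3 (neighbor: 2).
Step 4: current leaves = {2,6,7}. Remove leaf 2 (neighbor: 5).

Answer: 2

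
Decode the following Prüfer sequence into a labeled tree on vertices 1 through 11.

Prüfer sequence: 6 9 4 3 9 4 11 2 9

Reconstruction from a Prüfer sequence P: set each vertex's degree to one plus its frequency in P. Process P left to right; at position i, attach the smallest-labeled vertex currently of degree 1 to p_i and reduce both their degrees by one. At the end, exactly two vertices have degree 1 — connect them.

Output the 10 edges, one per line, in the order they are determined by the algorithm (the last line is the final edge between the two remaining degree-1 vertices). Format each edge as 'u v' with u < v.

Initial degrees: {1:1, 2:2, 3:2, 4:3, 5:1, 6:2, 7:1, 8:1, 9:4, 10:1, 11:2}
Step 1: smallest deg-1 vertex = 1, p_1 = 6. Add edge {1,6}. Now deg[1]=0, deg[6]=1.
Step 2: smallest deg-1 vertex = 5, p_2 = 9. Add edge {5,9}. Now deg[5]=0, deg[9]=3.
Step 3: smallest deg-1 vertex = 6, p_3 = 4. Add edge {4,6}. Now deg[6]=0, deg[4]=2.
Step 4: smallest deg-1 vertex = 7, p_4 = 3. Add edge {3,7}. Now deg[7]=0, deg[3]=1.
Step 5: smallest deg-1 vertex = 3, p_5 = 9. Add edge {3,9}. Now deg[3]=0, deg[9]=2.
Step 6: smallest deg-1 vertex = 8, p_6 = 4. Add edge {4,8}. Now deg[8]=0, deg[4]=1.
Step 7: smallest deg-1 vertex = 4, p_7 = 11. Add edge {4,11}. Now deg[4]=0, deg[11]=1.
Step 8: smallest deg-1 vertex = 10, p_8 = 2. Add edge {2,10}. Now deg[10]=0, deg[2]=1.
Step 9: smallest deg-1 vertex = 2, p_9 = 9. Add edge {2,9}. Now deg[2]=0, deg[9]=1.
Final: two remaining deg-1 vertices are 9, 11. Add edge {9,11}.

Answer: 1 6
5 9
4 6
3 7
3 9
4 8
4 11
2 10
2 9
9 11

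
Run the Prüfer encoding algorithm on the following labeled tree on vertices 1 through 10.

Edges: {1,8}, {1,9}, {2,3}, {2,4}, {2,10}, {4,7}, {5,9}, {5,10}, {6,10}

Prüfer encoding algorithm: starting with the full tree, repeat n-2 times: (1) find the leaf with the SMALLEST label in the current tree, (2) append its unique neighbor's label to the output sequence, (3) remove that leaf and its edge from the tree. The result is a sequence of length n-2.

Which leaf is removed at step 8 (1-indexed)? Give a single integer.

Step 1: current leaves = {3,6,7,8}. Remove leaf 3 (neighbor: 2).
Step 2: current leaves = {6,7,8}. Remove leaf 6 (neighbor: 10).
Step 3: current leaves = {7,8}. Remove leaf 7 (neighbor: 4).
Step 4: current leaves = {4,8}. Remove leaf 4 (neighbor: 2).
Step 5: current leaves = {2,8}. Remove leaf 2 (neighbor: 10).
Step 6: current leaves = {8,10}. Remove leaf 8 (neighbor: 1).
Step 7: current leaves = {1,10}. Remove leaf 1 (neighbor: 9).
Step 8: current leaves = {9,10}. Remove leaf 9 (neighbor: 5).

Answer: 9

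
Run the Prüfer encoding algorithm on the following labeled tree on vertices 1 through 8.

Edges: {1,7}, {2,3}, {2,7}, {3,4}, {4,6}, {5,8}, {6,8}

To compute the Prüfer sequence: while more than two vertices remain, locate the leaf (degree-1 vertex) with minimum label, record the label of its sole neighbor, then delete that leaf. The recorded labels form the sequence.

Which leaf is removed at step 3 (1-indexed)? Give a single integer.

Answer: 7

Derivation:
Step 1: current leaves = {1,5}. Remove leaf 1 (neighbor: 7).
Step 2: current leaves = {5,7}. Remove leaf 5 (neighbor: 8).
Step 3: current leaves = {7,8}. Remove leaf 7 (neighbor: 2).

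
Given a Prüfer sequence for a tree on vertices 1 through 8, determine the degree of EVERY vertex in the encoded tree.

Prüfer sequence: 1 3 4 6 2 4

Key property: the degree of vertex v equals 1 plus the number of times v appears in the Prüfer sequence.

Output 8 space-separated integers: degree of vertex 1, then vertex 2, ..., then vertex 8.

p_1 = 1: count[1] becomes 1
p_2 = 3: count[3] becomes 1
p_3 = 4: count[4] becomes 1
p_4 = 6: count[6] becomes 1
p_5 = 2: count[2] becomes 1
p_6 = 4: count[4] becomes 2
Degrees (1 + count): deg[1]=1+1=2, deg[2]=1+1=2, deg[3]=1+1=2, deg[4]=1+2=3, deg[5]=1+0=1, deg[6]=1+1=2, deg[7]=1+0=1, deg[8]=1+0=1

Answer: 2 2 2 3 1 2 1 1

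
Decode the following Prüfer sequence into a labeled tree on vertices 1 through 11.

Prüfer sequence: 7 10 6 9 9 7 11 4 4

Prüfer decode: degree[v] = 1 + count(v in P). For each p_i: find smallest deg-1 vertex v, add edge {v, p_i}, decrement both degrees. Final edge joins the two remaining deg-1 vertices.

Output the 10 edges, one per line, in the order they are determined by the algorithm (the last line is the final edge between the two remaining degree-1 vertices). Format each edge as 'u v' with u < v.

Answer: 1 7
2 10
3 6
5 9
6 9
7 8
7 11
4 9
4 10
4 11

Derivation:
Initial degrees: {1:1, 2:1, 3:1, 4:3, 5:1, 6:2, 7:3, 8:1, 9:3, 10:2, 11:2}
Step 1: smallest deg-1 vertex = 1, p_1 = 7. Add edge {1,7}. Now deg[1]=0, deg[7]=2.
Step 2: smallest deg-1 vertex = 2, p_2 = 10. Add edge {2,10}. Now deg[2]=0, deg[10]=1.
Step 3: smallest deg-1 vertex = 3, p_3 = 6. Add edge {3,6}. Now deg[3]=0, deg[6]=1.
Step 4: smallest deg-1 vertex = 5, p_4 = 9. Add edge {5,9}. Now deg[5]=0, deg[9]=2.
Step 5: smallest deg-1 vertex = 6, p_5 = 9. Add edge {6,9}. Now deg[6]=0, deg[9]=1.
Step 6: smallest deg-1 vertex = 8, p_6 = 7. Add edge {7,8}. Now deg[8]=0, deg[7]=1.
Step 7: smallest deg-1 vertex = 7, p_7 = 11. Add edge {7,11}. Now deg[7]=0, deg[11]=1.
Step 8: smallest deg-1 vertex = 9, p_8 = 4. Add edge {4,9}. Now deg[9]=0, deg[4]=2.
Step 9: smallest deg-1 vertex = 10, p_9 = 4. Add edge {4,10}. Now deg[10]=0, deg[4]=1.
Final: two remaining deg-1 vertices are 4, 11. Add edge {4,11}.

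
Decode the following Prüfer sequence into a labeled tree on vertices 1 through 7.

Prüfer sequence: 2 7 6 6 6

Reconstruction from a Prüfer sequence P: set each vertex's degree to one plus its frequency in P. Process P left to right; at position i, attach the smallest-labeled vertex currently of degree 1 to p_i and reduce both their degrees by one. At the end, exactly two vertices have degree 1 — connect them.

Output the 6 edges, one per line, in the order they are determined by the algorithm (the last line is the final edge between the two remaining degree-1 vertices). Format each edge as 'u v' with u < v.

Answer: 1 2
2 7
3 6
4 6
5 6
6 7

Derivation:
Initial degrees: {1:1, 2:2, 3:1, 4:1, 5:1, 6:4, 7:2}
Step 1: smallest deg-1 vertex = 1, p_1 = 2. Add edge {1,2}. Now deg[1]=0, deg[2]=1.
Step 2: smallest deg-1 vertex = 2, p_2 = 7. Add edge {2,7}. Now deg[2]=0, deg[7]=1.
Step 3: smallest deg-1 vertex = 3, p_3 = 6. Add edge {3,6}. Now deg[3]=0, deg[6]=3.
Step 4: smallest deg-1 vertex = 4, p_4 = 6. Add edge {4,6}. Now deg[4]=0, deg[6]=2.
Step 5: smallest deg-1 vertex = 5, p_5 = 6. Add edge {5,6}. Now deg[5]=0, deg[6]=1.
Final: two remaining deg-1 vertices are 6, 7. Add edge {6,7}.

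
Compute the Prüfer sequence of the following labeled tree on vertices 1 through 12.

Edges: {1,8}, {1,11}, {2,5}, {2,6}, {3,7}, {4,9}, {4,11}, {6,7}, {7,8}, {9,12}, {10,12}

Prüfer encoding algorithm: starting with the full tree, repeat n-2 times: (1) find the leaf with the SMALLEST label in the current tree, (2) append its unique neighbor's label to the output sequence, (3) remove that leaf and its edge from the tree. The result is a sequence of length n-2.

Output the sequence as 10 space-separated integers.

Step 1: leaves = {3,5,10}. Remove smallest leaf 3, emit neighbor 7.
Step 2: leaves = {5,10}. Remove smallest leaf 5, emit neighbor 2.
Step 3: leaves = {2,10}. Remove smallest leaf 2, emit neighbor 6.
Step 4: leaves = {6,10}. Remove smallest leaf 6, emit neighbor 7.
Step 5: leaves = {7,10}. Remove smallest leaf 7, emit neighbor 8.
Step 6: leaves = {8,10}. Remove smallest leaf 8, emit neighbor 1.
Step 7: leaves = {1,10}. Remove smallest leaf 1, emit neighbor 11.
Step 8: leaves = {10,11}. Remove smallest leaf 10, emit neighbor 12.
Step 9: leaves = {11,12}. Remove smallest leaf 11, emit neighbor 4.
Step 10: leaves = {4,12}. Remove smallest leaf 4, emit neighbor 9.
Done: 2 vertices remain (9, 12). Sequence = [7 2 6 7 8 1 11 12 4 9]

Answer: 7 2 6 7 8 1 11 12 4 9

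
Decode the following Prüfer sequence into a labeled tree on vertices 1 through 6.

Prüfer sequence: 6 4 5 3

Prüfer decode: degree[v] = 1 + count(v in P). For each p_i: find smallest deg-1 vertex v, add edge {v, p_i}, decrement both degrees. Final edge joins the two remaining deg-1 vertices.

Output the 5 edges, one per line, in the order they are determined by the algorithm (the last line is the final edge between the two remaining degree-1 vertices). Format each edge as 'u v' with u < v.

Initial degrees: {1:1, 2:1, 3:2, 4:2, 5:2, 6:2}
Step 1: smallest deg-1 vertex = 1, p_1 = 6. Add edge {1,6}. Now deg[1]=0, deg[6]=1.
Step 2: smallest deg-1 vertex = 2, p_2 = 4. Add edge {2,4}. Now deg[2]=0, deg[4]=1.
Step 3: smallest deg-1 vertex = 4, p_3 = 5. Add edge {4,5}. Now deg[4]=0, deg[5]=1.
Step 4: smallest deg-1 vertex = 5, p_4 = 3. Add edge {3,5}. Now deg[5]=0, deg[3]=1.
Final: two remaining deg-1 vertices are 3, 6. Add edge {3,6}.

Answer: 1 6
2 4
4 5
3 5
3 6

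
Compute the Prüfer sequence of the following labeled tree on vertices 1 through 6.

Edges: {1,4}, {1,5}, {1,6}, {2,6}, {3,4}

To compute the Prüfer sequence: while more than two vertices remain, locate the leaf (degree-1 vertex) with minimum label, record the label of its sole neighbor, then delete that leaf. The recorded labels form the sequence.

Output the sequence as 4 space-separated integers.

Answer: 6 4 1 1

Derivation:
Step 1: leaves = {2,3,5}. Remove smallest leaf 2, emit neighbor 6.
Step 2: leaves = {3,5,6}. Remove smallest leaf 3, emit neighbor 4.
Step 3: leaves = {4,5,6}. Remove smallest leaf 4, emit neighbor 1.
Step 4: leaves = {5,6}. Remove smallest leaf 5, emit neighbor 1.
Done: 2 vertices remain (1, 6). Sequence = [6 4 1 1]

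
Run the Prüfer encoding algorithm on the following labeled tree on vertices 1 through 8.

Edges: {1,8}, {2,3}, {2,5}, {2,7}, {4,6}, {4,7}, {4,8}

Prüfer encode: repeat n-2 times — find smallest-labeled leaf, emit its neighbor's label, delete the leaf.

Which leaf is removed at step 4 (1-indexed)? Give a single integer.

Step 1: current leaves = {1,3,5,6}. Remove leaf 1 (neighbor: 8).
Step 2: current leaves = {3,5,6,8}. Remove leaf 3 (neighbor: 2).
Step 3: current leaves = {5,6,8}. Remove leaf 5 (neighbor: 2).
Step 4: current leaves = {2,6,8}. Remove leaf 2 (neighbor: 7).

Answer: 2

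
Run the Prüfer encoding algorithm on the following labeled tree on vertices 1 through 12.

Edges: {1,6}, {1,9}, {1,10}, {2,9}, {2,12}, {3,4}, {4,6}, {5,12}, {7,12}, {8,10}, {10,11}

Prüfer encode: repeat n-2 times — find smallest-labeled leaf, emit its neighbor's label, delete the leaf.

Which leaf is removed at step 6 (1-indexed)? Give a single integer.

Answer: 8

Derivation:
Step 1: current leaves = {3,5,7,8,11}. Remove leaf 3 (neighbor: 4).
Step 2: current leaves = {4,5,7,8,11}. Remove leaf 4 (neighbor: 6).
Step 3: current leaves = {5,6,7,8,11}. Remove leaf 5 (neighbor: 12).
Step 4: current leaves = {6,7,8,11}. Remove leaf 6 (neighbor: 1).
Step 5: current leaves = {7,8,11}. Remove leaf 7 (neighbor: 12).
Step 6: current leaves = {8,11,12}. Remove leaf 8 (neighbor: 10).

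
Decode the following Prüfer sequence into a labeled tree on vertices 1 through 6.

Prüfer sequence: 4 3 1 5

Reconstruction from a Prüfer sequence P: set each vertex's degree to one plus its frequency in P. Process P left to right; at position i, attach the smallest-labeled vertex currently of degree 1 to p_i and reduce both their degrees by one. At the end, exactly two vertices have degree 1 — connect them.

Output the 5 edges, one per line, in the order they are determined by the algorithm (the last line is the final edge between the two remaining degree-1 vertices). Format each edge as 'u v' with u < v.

Answer: 2 4
3 4
1 3
1 5
5 6

Derivation:
Initial degrees: {1:2, 2:1, 3:2, 4:2, 5:2, 6:1}
Step 1: smallest deg-1 vertex = 2, p_1 = 4. Add edge {2,4}. Now deg[2]=0, deg[4]=1.
Step 2: smallest deg-1 vertex = 4, p_2 = 3. Add edge {3,4}. Now deg[4]=0, deg[3]=1.
Step 3: smallest deg-1 vertex = 3, p_3 = 1. Add edge {1,3}. Now deg[3]=0, deg[1]=1.
Step 4: smallest deg-1 vertex = 1, p_4 = 5. Add edge {1,5}. Now deg[1]=0, deg[5]=1.
Final: two remaining deg-1 vertices are 5, 6. Add edge {5,6}.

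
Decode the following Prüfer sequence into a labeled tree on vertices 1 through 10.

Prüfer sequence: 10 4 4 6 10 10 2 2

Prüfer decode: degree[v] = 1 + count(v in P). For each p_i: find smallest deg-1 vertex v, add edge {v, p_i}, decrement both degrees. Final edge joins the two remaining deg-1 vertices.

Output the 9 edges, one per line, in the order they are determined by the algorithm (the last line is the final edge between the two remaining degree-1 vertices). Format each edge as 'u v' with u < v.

Initial degrees: {1:1, 2:3, 3:1, 4:3, 5:1, 6:2, 7:1, 8:1, 9:1, 10:4}
Step 1: smallest deg-1 vertex = 1, p_1 = 10. Add edge {1,10}. Now deg[1]=0, deg[10]=3.
Step 2: smallest deg-1 vertex = 3, p_2 = 4. Add edge {3,4}. Now deg[3]=0, deg[4]=2.
Step 3: smallest deg-1 vertex = 5, p_3 = 4. Add edge {4,5}. Now deg[5]=0, deg[4]=1.
Step 4: smallest deg-1 vertex = 4, p_4 = 6. Add edge {4,6}. Now deg[4]=0, deg[6]=1.
Step 5: smallest deg-1 vertex = 6, p_5 = 10. Add edge {6,10}. Now deg[6]=0, deg[10]=2.
Step 6: smallest deg-1 vertex = 7, p_6 = 10. Add edge {7,10}. Now deg[7]=0, deg[10]=1.
Step 7: smallest deg-1 vertex = 8, p_7 = 2. Add edge {2,8}. Now deg[8]=0, deg[2]=2.
Step 8: smallest deg-1 vertex = 9, p_8 = 2. Add edge {2,9}. Now deg[9]=0, deg[2]=1.
Final: two remaining deg-1 vertices are 2, 10. Add edge {2,10}.

Answer: 1 10
3 4
4 5
4 6
6 10
7 10
2 8
2 9
2 10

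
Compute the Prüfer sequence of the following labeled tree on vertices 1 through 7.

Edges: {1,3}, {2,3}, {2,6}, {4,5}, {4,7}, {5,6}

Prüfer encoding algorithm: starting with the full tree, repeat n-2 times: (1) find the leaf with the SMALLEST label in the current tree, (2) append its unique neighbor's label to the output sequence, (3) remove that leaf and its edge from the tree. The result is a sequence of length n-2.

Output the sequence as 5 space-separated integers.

Step 1: leaves = {1,7}. Remove smallest leaf 1, emit neighbor 3.
Step 2: leaves = {3,7}. Remove smallest leaf 3, emit neighbor 2.
Step 3: leaves = {2,7}. Remove smallest leaf 2, emit neighbor 6.
Step 4: leaves = {6,7}. Remove smallest leaf 6, emit neighbor 5.
Step 5: leaves = {5,7}. Remove smallest leaf 5, emit neighbor 4.
Done: 2 vertices remain (4, 7). Sequence = [3 2 6 5 4]

Answer: 3 2 6 5 4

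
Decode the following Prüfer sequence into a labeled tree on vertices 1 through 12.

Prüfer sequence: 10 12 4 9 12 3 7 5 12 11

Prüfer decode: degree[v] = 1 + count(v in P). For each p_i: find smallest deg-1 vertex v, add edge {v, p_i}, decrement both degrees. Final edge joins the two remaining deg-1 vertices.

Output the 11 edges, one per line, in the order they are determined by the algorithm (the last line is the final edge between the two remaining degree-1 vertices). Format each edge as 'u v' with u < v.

Answer: 1 10
2 12
4 6
4 9
8 12
3 9
3 7
5 7
5 12
10 11
11 12

Derivation:
Initial degrees: {1:1, 2:1, 3:2, 4:2, 5:2, 6:1, 7:2, 8:1, 9:2, 10:2, 11:2, 12:4}
Step 1: smallest deg-1 vertex = 1, p_1 = 10. Add edge {1,10}. Now deg[1]=0, deg[10]=1.
Step 2: smallest deg-1 vertex = 2, p_2 = 12. Add edge {2,12}. Now deg[2]=0, deg[12]=3.
Step 3: smallest deg-1 vertex = 6, p_3 = 4. Add edge {4,6}. Now deg[6]=0, deg[4]=1.
Step 4: smallest deg-1 vertex = 4, p_4 = 9. Add edge {4,9}. Now deg[4]=0, deg[9]=1.
Step 5: smallest deg-1 vertex = 8, p_5 = 12. Add edge {8,12}. Now deg[8]=0, deg[12]=2.
Step 6: smallest deg-1 vertex = 9, p_6 = 3. Add edge {3,9}. Now deg[9]=0, deg[3]=1.
Step 7: smallest deg-1 vertex = 3, p_7 = 7. Add edge {3,7}. Now deg[3]=0, deg[7]=1.
Step 8: smallest deg-1 vertex = 7, p_8 = 5. Add edge {5,7}. Now deg[7]=0, deg[5]=1.
Step 9: smallest deg-1 vertex = 5, p_9 = 12. Add edge {5,12}. Now deg[5]=0, deg[12]=1.
Step 10: smallest deg-1 vertex = 10, p_10 = 11. Add edge {10,11}. Now deg[10]=0, deg[11]=1.
Final: two remaining deg-1 vertices are 11, 12. Add edge {11,12}.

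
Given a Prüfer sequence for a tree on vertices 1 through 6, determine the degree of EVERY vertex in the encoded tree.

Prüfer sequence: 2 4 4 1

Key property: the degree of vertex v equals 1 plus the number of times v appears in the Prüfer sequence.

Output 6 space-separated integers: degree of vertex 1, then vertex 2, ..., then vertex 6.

p_1 = 2: count[2] becomes 1
p_2 = 4: count[4] becomes 1
p_3 = 4: count[4] becomes 2
p_4 = 1: count[1] becomes 1
Degrees (1 + count): deg[1]=1+1=2, deg[2]=1+1=2, deg[3]=1+0=1, deg[4]=1+2=3, deg[5]=1+0=1, deg[6]=1+0=1

Answer: 2 2 1 3 1 1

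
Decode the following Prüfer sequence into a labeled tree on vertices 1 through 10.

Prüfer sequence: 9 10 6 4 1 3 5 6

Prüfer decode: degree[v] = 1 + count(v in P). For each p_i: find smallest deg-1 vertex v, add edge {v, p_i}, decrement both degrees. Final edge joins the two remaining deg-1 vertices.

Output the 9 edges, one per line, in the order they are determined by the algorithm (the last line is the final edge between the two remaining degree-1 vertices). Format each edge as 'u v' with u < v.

Answer: 2 9
7 10
6 8
4 9
1 4
1 3
3 5
5 6
6 10

Derivation:
Initial degrees: {1:2, 2:1, 3:2, 4:2, 5:2, 6:3, 7:1, 8:1, 9:2, 10:2}
Step 1: smallest deg-1 vertex = 2, p_1 = 9. Add edge {2,9}. Now deg[2]=0, deg[9]=1.
Step 2: smallest deg-1 vertex = 7, p_2 = 10. Add edge {7,10}. Now deg[7]=0, deg[10]=1.
Step 3: smallest deg-1 vertex = 8, p_3 = 6. Add edge {6,8}. Now deg[8]=0, deg[6]=2.
Step 4: smallest deg-1 vertex = 9, p_4 = 4. Add edge {4,9}. Now deg[9]=0, deg[4]=1.
Step 5: smallest deg-1 vertex = 4, p_5 = 1. Add edge {1,4}. Now deg[4]=0, deg[1]=1.
Step 6: smallest deg-1 vertex = 1, p_6 = 3. Add edge {1,3}. Now deg[1]=0, deg[3]=1.
Step 7: smallest deg-1 vertex = 3, p_7 = 5. Add edge {3,5}. Now deg[3]=0, deg[5]=1.
Step 8: smallest deg-1 vertex = 5, p_8 = 6. Add edge {5,6}. Now deg[5]=0, deg[6]=1.
Final: two remaining deg-1 vertices are 6, 10. Add edge {6,10}.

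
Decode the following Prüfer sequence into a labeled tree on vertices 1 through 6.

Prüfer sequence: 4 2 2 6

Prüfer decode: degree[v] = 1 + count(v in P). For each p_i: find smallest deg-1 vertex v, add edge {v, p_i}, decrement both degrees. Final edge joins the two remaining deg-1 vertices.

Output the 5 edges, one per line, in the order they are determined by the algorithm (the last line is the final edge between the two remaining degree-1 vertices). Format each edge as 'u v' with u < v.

Answer: 1 4
2 3
2 4
2 6
5 6

Derivation:
Initial degrees: {1:1, 2:3, 3:1, 4:2, 5:1, 6:2}
Step 1: smallest deg-1 vertex = 1, p_1 = 4. Add edge {1,4}. Now deg[1]=0, deg[4]=1.
Step 2: smallest deg-1 vertex = 3, p_2 = 2. Add edge {2,3}. Now deg[3]=0, deg[2]=2.
Step 3: smallest deg-1 vertex = 4, p_3 = 2. Add edge {2,4}. Now deg[4]=0, deg[2]=1.
Step 4: smallest deg-1 vertex = 2, p_4 = 6. Add edge {2,6}. Now deg[2]=0, deg[6]=1.
Final: two remaining deg-1 vertices are 5, 6. Add edge {5,6}.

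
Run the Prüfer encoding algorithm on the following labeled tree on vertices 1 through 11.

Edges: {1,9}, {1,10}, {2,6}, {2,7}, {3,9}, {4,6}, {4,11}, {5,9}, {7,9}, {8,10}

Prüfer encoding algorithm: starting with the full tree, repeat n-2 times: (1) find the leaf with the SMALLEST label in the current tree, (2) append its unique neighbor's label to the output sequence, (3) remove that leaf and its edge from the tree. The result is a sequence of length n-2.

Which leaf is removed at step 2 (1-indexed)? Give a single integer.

Answer: 5

Derivation:
Step 1: current leaves = {3,5,8,11}. Remove leaf 3 (neighbor: 9).
Step 2: current leaves = {5,8,11}. Remove leaf 5 (neighbor: 9).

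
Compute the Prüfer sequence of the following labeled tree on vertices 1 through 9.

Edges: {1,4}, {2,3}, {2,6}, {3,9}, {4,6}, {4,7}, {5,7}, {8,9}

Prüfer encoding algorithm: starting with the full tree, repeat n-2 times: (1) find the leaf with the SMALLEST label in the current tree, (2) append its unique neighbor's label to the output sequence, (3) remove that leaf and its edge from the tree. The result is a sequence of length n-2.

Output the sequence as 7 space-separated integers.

Step 1: leaves = {1,5,8}. Remove smallest leaf 1, emit neighbor 4.
Step 2: leaves = {5,8}. Remove smallest leaf 5, emit neighbor 7.
Step 3: leaves = {7,8}. Remove smallest leaf 7, emit neighbor 4.
Step 4: leaves = {4,8}. Remove smallest leaf 4, emit neighbor 6.
Step 5: leaves = {6,8}. Remove smallest leaf 6, emit neighbor 2.
Step 6: leaves = {2,8}. Remove smallest leaf 2, emit neighbor 3.
Step 7: leaves = {3,8}. Remove smallest leaf 3, emit neighbor 9.
Done: 2 vertices remain (8, 9). Sequence = [4 7 4 6 2 3 9]

Answer: 4 7 4 6 2 3 9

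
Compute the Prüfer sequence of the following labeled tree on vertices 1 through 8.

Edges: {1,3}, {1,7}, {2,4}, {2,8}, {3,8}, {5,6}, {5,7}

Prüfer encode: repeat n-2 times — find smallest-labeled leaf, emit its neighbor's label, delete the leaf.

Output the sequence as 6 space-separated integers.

Step 1: leaves = {4,6}. Remove smallest leaf 4, emit neighbor 2.
Step 2: leaves = {2,6}. Remove smallest leaf 2, emit neighbor 8.
Step 3: leaves = {6,8}. Remove smallest leaf 6, emit neighbor 5.
Step 4: leaves = {5,8}. Remove smallest leaf 5, emit neighbor 7.
Step 5: leaves = {7,8}. Remove smallest leaf 7, emit neighbor 1.
Step 6: leaves = {1,8}. Remove smallest leaf 1, emit neighbor 3.
Done: 2 vertices remain (3, 8). Sequence = [2 8 5 7 1 3]

Answer: 2 8 5 7 1 3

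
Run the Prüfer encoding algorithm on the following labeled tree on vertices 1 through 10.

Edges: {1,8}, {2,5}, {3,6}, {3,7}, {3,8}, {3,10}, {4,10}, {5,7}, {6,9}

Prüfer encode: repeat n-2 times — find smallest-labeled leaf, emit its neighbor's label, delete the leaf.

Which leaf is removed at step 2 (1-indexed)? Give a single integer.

Answer: 2

Derivation:
Step 1: current leaves = {1,2,4,9}. Remove leaf 1 (neighbor: 8).
Step 2: current leaves = {2,4,8,9}. Remove leaf 2 (neighbor: 5).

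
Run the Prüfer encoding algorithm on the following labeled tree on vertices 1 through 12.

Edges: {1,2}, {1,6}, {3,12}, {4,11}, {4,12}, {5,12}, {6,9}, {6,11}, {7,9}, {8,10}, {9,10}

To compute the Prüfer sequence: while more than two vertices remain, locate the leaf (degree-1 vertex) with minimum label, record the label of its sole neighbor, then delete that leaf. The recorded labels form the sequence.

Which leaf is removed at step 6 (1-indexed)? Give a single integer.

Answer: 8

Derivation:
Step 1: current leaves = {2,3,5,7,8}. Remove leaf 2 (neighbor: 1).
Step 2: current leaves = {1,3,5,7,8}. Remove leaf 1 (neighbor: 6).
Step 3: current leaves = {3,5,7,8}. Remove leaf 3 (neighbor: 12).
Step 4: current leaves = {5,7,8}. Remove leaf 5 (neighbor: 12).
Step 5: current leaves = {7,8,12}. Remove leaf 7 (neighbor: 9).
Step 6: current leaves = {8,12}. Remove leaf 8 (neighbor: 10).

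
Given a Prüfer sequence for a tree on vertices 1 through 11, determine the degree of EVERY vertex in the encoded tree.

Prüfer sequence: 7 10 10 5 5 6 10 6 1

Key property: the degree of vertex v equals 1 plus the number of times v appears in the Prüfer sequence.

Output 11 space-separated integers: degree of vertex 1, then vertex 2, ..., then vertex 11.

Answer: 2 1 1 1 3 3 2 1 1 4 1

Derivation:
p_1 = 7: count[7] becomes 1
p_2 = 10: count[10] becomes 1
p_3 = 10: count[10] becomes 2
p_4 = 5: count[5] becomes 1
p_5 = 5: count[5] becomes 2
p_6 = 6: count[6] becomes 1
p_7 = 10: count[10] becomes 3
p_8 = 6: count[6] becomes 2
p_9 = 1: count[1] becomes 1
Degrees (1 + count): deg[1]=1+1=2, deg[2]=1+0=1, deg[3]=1+0=1, deg[4]=1+0=1, deg[5]=1+2=3, deg[6]=1+2=3, deg[7]=1+1=2, deg[8]=1+0=1, deg[9]=1+0=1, deg[10]=1+3=4, deg[11]=1+0=1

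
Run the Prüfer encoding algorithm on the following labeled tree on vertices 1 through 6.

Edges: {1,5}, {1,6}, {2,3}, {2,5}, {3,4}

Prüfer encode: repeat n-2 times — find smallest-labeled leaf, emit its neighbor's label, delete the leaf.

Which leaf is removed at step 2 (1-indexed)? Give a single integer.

Answer: 3

Derivation:
Step 1: current leaves = {4,6}. Remove leaf 4 (neighbor: 3).
Step 2: current leaves = {3,6}. Remove leaf 3 (neighbor: 2).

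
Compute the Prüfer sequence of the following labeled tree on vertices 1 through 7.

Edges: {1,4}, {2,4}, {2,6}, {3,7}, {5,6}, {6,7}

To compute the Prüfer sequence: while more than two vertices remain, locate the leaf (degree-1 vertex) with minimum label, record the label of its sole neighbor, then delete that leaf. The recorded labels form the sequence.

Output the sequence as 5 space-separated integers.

Step 1: leaves = {1,3,5}. Remove smallest leaf 1, emit neighbor 4.
Step 2: leaves = {3,4,5}. Remove smallest leaf 3, emit neighbor 7.
Step 3: leaves = {4,5,7}. Remove smallest leaf 4, emit neighbor 2.
Step 4: leaves = {2,5,7}. Remove smallest leaf 2, emit neighbor 6.
Step 5: leaves = {5,7}. Remove smallest leaf 5, emit neighbor 6.
Done: 2 vertices remain (6, 7). Sequence = [4 7 2 6 6]

Answer: 4 7 2 6 6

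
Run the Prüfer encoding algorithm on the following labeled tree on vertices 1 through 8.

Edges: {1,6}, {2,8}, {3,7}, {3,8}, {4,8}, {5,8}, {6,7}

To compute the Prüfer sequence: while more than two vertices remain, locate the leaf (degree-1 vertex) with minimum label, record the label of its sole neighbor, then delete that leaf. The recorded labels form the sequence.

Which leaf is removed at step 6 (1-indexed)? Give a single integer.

Answer: 7

Derivation:
Step 1: current leaves = {1,2,4,5}. Remove leaf 1 (neighbor: 6).
Step 2: current leaves = {2,4,5,6}. Remove leaf 2 (neighbor: 8).
Step 3: current leaves = {4,5,6}. Remove leaf 4 (neighbor: 8).
Step 4: current leaves = {5,6}. Remove leaf 5 (neighbor: 8).
Step 5: current leaves = {6,8}. Remove leaf 6 (neighbor: 7).
Step 6: current leaves = {7,8}. Remove leaf 7 (neighbor: 3).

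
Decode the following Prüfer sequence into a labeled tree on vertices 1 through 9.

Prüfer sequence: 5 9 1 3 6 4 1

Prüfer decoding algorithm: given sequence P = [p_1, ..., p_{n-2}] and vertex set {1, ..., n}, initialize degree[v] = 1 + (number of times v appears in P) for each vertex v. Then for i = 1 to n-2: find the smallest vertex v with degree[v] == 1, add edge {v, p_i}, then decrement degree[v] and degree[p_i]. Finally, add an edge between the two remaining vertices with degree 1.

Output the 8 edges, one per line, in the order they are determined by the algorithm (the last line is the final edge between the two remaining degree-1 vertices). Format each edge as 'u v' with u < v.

Initial degrees: {1:3, 2:1, 3:2, 4:2, 5:2, 6:2, 7:1, 8:1, 9:2}
Step 1: smallest deg-1 vertex = 2, p_1 = 5. Add edge {2,5}. Now deg[2]=0, deg[5]=1.
Step 2: smallest deg-1 vertex = 5, p_2 = 9. Add edge {5,9}. Now deg[5]=0, deg[9]=1.
Step 3: smallest deg-1 vertex = 7, p_3 = 1. Add edge {1,7}. Now deg[7]=0, deg[1]=2.
Step 4: smallest deg-1 vertex = 8, p_4 = 3. Add edge {3,8}. Now deg[8]=0, deg[3]=1.
Step 5: smallest deg-1 vertex = 3, p_5 = 6. Add edge {3,6}. Now deg[3]=0, deg[6]=1.
Step 6: smallest deg-1 vertex = 6, p_6 = 4. Add edge {4,6}. Now deg[6]=0, deg[4]=1.
Step 7: smallest deg-1 vertex = 4, p_7 = 1. Add edge {1,4}. Now deg[4]=0, deg[1]=1.
Final: two remaining deg-1 vertices are 1, 9. Add edge {1,9}.

Answer: 2 5
5 9
1 7
3 8
3 6
4 6
1 4
1 9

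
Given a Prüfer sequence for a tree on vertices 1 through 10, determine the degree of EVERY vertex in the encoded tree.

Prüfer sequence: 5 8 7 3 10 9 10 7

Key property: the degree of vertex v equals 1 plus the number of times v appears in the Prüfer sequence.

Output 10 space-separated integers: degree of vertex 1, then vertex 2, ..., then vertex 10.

p_1 = 5: count[5] becomes 1
p_2 = 8: count[8] becomes 1
p_3 = 7: count[7] becomes 1
p_4 = 3: count[3] becomes 1
p_5 = 10: count[10] becomes 1
p_6 = 9: count[9] becomes 1
p_7 = 10: count[10] becomes 2
p_8 = 7: count[7] becomes 2
Degrees (1 + count): deg[1]=1+0=1, deg[2]=1+0=1, deg[3]=1+1=2, deg[4]=1+0=1, deg[5]=1+1=2, deg[6]=1+0=1, deg[7]=1+2=3, deg[8]=1+1=2, deg[9]=1+1=2, deg[10]=1+2=3

Answer: 1 1 2 1 2 1 3 2 2 3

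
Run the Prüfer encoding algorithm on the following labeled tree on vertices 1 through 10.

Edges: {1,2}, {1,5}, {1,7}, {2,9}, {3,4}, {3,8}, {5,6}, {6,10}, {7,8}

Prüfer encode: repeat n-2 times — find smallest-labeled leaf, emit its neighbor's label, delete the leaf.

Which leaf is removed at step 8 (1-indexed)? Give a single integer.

Step 1: current leaves = {4,9,10}. Remove leaf 4 (neighbor: 3).
Step 2: current leaves = {3,9,10}. Remove leaf 3 (neighbor: 8).
Step 3: current leaves = {8,9,10}. Remove leaf 8 (neighbor: 7).
Step 4: current leaves = {7,9,10}. Remove leaf 7 (neighbor: 1).
Step 5: current leaves = {9,10}. Remove leaf 9 (neighbor: 2).
Step 6: current leaves = {2,10}. Remove leaf 2 (neighbor: 1).
Step 7: current leaves = {1,10}. Remove leaf 1 (neighbor: 5).
Step 8: current leaves = {5,10}. Remove leaf 5 (neighbor: 6).

Answer: 5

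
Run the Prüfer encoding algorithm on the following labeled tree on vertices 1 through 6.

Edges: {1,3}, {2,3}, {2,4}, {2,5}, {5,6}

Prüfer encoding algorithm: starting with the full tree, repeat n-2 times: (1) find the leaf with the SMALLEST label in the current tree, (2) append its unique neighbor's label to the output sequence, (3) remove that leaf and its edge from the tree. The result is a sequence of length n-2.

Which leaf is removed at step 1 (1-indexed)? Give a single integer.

Step 1: current leaves = {1,4,6}. Remove leaf 1 (neighbor: 3).

Answer: 1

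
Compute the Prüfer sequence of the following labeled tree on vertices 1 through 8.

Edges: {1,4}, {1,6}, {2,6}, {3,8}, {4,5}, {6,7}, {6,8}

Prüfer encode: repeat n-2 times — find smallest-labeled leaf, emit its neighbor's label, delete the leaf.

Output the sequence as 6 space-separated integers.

Answer: 6 8 4 1 6 6

Derivation:
Step 1: leaves = {2,3,5,7}. Remove smallest leaf 2, emit neighbor 6.
Step 2: leaves = {3,5,7}. Remove smallest leaf 3, emit neighbor 8.
Step 3: leaves = {5,7,8}. Remove smallest leaf 5, emit neighbor 4.
Step 4: leaves = {4,7,8}. Remove smallest leaf 4, emit neighbor 1.
Step 5: leaves = {1,7,8}. Remove smallest leaf 1, emit neighbor 6.
Step 6: leaves = {7,8}. Remove smallest leaf 7, emit neighbor 6.
Done: 2 vertices remain (6, 8). Sequence = [6 8 4 1 6 6]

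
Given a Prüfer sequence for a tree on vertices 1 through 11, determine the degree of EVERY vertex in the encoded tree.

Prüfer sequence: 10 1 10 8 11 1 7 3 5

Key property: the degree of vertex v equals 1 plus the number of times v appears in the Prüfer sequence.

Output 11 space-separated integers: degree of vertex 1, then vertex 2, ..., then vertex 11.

p_1 = 10: count[10] becomes 1
p_2 = 1: count[1] becomes 1
p_3 = 10: count[10] becomes 2
p_4 = 8: count[8] becomes 1
p_5 = 11: count[11] becomes 1
p_6 = 1: count[1] becomes 2
p_7 = 7: count[7] becomes 1
p_8 = 3: count[3] becomes 1
p_9 = 5: count[5] becomes 1
Degrees (1 + count): deg[1]=1+2=3, deg[2]=1+0=1, deg[3]=1+1=2, deg[4]=1+0=1, deg[5]=1+1=2, deg[6]=1+0=1, deg[7]=1+1=2, deg[8]=1+1=2, deg[9]=1+0=1, deg[10]=1+2=3, deg[11]=1+1=2

Answer: 3 1 2 1 2 1 2 2 1 3 2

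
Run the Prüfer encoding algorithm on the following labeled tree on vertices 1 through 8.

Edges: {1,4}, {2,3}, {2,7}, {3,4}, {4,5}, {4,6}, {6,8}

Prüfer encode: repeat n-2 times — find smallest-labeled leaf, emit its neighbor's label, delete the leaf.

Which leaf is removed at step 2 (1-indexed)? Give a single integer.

Answer: 5

Derivation:
Step 1: current leaves = {1,5,7,8}. Remove leaf 1 (neighbor: 4).
Step 2: current leaves = {5,7,8}. Remove leaf 5 (neighbor: 4).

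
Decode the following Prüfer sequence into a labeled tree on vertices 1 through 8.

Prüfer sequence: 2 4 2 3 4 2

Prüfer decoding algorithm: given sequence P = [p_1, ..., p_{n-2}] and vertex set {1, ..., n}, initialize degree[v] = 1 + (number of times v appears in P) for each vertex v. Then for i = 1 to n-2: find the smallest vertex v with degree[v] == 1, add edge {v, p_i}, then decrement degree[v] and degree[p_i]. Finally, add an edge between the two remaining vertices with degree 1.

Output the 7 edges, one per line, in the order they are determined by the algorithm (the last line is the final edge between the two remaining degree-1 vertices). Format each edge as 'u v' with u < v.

Answer: 1 2
4 5
2 6
3 7
3 4
2 4
2 8

Derivation:
Initial degrees: {1:1, 2:4, 3:2, 4:3, 5:1, 6:1, 7:1, 8:1}
Step 1: smallest deg-1 vertex = 1, p_1 = 2. Add edge {1,2}. Now deg[1]=0, deg[2]=3.
Step 2: smallest deg-1 vertex = 5, p_2 = 4. Add edge {4,5}. Now deg[5]=0, deg[4]=2.
Step 3: smallest deg-1 vertex = 6, p_3 = 2. Add edge {2,6}. Now deg[6]=0, deg[2]=2.
Step 4: smallest deg-1 vertex = 7, p_4 = 3. Add edge {3,7}. Now deg[7]=0, deg[3]=1.
Step 5: smallest deg-1 vertex = 3, p_5 = 4. Add edge {3,4}. Now deg[3]=0, deg[4]=1.
Step 6: smallest deg-1 vertex = 4, p_6 = 2. Add edge {2,4}. Now deg[4]=0, deg[2]=1.
Final: two remaining deg-1 vertices are 2, 8. Add edge {2,8}.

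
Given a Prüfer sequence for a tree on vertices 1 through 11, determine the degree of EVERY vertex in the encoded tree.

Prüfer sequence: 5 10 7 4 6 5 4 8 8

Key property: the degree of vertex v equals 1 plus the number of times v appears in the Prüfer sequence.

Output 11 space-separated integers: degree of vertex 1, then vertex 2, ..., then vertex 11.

Answer: 1 1 1 3 3 2 2 3 1 2 1

Derivation:
p_1 = 5: count[5] becomes 1
p_2 = 10: count[10] becomes 1
p_3 = 7: count[7] becomes 1
p_4 = 4: count[4] becomes 1
p_5 = 6: count[6] becomes 1
p_6 = 5: count[5] becomes 2
p_7 = 4: count[4] becomes 2
p_8 = 8: count[8] becomes 1
p_9 = 8: count[8] becomes 2
Degrees (1 + count): deg[1]=1+0=1, deg[2]=1+0=1, deg[3]=1+0=1, deg[4]=1+2=3, deg[5]=1+2=3, deg[6]=1+1=2, deg[7]=1+1=2, deg[8]=1+2=3, deg[9]=1+0=1, deg[10]=1+1=2, deg[11]=1+0=1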